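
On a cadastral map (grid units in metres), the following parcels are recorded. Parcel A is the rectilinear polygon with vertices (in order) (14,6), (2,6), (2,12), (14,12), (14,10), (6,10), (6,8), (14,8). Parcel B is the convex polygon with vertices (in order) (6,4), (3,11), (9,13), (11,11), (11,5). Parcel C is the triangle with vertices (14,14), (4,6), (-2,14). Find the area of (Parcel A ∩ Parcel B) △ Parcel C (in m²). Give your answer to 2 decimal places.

58.58

|Parcel A ∩ Parcel B| = 30.6429.
|(Parcel A ∩ Parcel B) ∩ Parcel C| = 18.0319.
|(Parcel A ∩ Parcel B) △ Parcel C| = 30.6429 + 64 − 36.0638 = 58.58.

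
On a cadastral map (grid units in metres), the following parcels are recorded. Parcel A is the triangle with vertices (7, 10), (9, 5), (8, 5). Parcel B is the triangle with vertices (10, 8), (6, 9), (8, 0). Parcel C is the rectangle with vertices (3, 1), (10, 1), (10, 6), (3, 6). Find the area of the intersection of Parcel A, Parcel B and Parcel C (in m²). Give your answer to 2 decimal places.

0.90

The intersection is the polygon with vertices (8,5), (7.8,6), (8.6,6), (9,5).
By the shoelace formula its area is 0.90.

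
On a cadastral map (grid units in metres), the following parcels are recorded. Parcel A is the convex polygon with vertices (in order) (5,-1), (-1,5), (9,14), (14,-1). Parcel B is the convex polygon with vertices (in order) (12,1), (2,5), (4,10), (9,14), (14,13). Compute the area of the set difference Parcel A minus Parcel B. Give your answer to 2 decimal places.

51.44

|Parcel A| = 124.5, |Parcel A∩Parcel B| = 73.0608.
|Parcel A ∖ Parcel B| = |Parcel A| − |Parcel A∩Parcel B| = 124.5 − 73.0608 = 51.44.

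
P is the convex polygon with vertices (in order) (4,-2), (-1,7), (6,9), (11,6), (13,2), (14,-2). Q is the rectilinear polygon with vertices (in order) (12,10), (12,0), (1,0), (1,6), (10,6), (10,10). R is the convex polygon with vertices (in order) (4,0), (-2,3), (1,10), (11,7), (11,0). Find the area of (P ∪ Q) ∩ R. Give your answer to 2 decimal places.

80.73

|P ∪ Q| = 120.9111.
|(P ∪ Q) ∩ R| = 80.73.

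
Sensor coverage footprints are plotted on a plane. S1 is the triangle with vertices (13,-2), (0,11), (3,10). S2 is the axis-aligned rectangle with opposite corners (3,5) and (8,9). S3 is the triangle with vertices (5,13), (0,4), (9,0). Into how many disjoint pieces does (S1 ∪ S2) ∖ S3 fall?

3

(S1 ∪ S2) ∖ S3 splits into 3 disjoint pieces (area 2.71, area 4.6154, area 2.6233).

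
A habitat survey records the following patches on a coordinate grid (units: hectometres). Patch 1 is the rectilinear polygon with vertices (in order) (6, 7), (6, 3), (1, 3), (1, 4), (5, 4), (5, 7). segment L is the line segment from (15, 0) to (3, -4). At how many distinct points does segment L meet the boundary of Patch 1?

The segment lies entirely outside Patch 1 and never meets its boundary.

0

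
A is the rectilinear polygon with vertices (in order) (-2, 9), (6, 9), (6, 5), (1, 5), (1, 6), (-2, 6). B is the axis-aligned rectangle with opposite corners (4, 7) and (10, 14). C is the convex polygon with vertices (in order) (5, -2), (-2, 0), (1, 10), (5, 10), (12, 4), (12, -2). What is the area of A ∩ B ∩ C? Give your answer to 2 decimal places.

4.00

The intersection is the polygon with vertices (6,7), (4,7), (4,9), (6,9).
By the shoelace formula its area is 4.00.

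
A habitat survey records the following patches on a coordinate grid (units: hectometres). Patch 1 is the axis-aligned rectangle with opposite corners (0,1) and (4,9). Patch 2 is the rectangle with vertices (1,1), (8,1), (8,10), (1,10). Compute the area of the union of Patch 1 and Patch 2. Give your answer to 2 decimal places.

71.00

By inclusion–exclusion:
Individual areas: |Patch 1| = 32, |Patch 2| = 63.
|Patch 1∩Patch 2|: x∈[1,4], y∈[1,9] → 3·8 = 24.
|Patch 1 ∪ Patch 2| = 95 − 24 = 71.00.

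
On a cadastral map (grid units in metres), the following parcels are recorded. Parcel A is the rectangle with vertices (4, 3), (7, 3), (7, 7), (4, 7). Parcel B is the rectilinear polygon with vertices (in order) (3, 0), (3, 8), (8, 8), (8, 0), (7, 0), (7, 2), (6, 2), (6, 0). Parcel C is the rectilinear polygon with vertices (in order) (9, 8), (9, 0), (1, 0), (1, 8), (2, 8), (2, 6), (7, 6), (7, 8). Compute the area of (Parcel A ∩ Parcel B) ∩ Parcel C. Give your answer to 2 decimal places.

|Parcel A ∩ Parcel B| = 12.
|(Parcel A ∩ Parcel B) ∩ Parcel C| = 9.00.

9.00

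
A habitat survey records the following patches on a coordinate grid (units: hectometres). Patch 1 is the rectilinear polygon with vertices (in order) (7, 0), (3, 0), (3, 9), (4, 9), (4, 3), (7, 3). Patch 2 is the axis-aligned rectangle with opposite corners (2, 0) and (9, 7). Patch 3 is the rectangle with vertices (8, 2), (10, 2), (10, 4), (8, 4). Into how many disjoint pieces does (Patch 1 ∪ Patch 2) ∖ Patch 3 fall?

(Patch 1 ∪ Patch 2) ∖ Patch 3 is a single connected region.

1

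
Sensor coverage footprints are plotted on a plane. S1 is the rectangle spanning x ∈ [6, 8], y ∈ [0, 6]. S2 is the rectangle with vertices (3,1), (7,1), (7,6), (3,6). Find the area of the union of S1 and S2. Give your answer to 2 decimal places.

27.00

By inclusion–exclusion:
Individual areas: |S1| = 12, |S2| = 20.
|S1∩S2|: x∈[6,7], y∈[1,6] → 1·5 = 5.
|S1 ∪ S2| = 32 − 5 = 27.00.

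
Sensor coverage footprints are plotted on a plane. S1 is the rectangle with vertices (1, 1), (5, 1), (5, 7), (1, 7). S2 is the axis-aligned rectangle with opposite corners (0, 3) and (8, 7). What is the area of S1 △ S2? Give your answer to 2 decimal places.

|S1∩S2|: x∈[1,5], y∈[3,7] → 4·4 = 16.
|S1 △ S2| = |S1| + |S2| − 2·|S1∩S2| = 24 + 32 − 32 = 24.00.

24.00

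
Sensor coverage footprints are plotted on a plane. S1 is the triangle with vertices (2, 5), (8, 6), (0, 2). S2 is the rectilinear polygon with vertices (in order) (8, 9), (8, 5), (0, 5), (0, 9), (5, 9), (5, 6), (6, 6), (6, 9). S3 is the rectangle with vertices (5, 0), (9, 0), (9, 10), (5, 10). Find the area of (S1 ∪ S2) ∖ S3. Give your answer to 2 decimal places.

25.75

|S1 ∪ S2| = 35.
|(S1 ∪ S2) ∩ S3| = 9.25.
|(S1 ∪ S2) ∖ S3| = 35 − 9.25 = 25.75.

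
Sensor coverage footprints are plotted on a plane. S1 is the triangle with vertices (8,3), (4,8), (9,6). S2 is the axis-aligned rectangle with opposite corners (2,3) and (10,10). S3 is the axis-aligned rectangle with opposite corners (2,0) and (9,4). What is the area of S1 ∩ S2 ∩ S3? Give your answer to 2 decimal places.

0.57

The intersection is the polygon with vertices (8,3), (7.2,4), (8.333,4).
By the shoelace formula its area is 0.57.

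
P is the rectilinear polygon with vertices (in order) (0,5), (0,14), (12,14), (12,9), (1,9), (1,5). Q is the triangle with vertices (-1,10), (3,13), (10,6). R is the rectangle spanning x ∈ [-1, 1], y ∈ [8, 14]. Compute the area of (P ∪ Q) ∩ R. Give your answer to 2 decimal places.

The region (P ∪ Q) ∩ R is the polygon with vertices (-1,10), (0,10.75), (0,14), (1,14), (1,9), (1,8), (0,8), (0,9.636).
By the shoelace formula its area is 6.56.

6.56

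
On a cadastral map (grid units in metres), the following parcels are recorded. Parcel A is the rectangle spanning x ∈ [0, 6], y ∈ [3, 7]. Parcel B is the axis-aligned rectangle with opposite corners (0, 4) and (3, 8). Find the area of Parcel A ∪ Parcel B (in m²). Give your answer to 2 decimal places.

By inclusion–exclusion:
Individual areas: |Parcel A| = 24, |Parcel B| = 12.
|Parcel A∩Parcel B|: x∈[0,3], y∈[4,7] → 3·3 = 9.
|Parcel A ∪ Parcel B| = 36 − 9 = 27.00.

27.00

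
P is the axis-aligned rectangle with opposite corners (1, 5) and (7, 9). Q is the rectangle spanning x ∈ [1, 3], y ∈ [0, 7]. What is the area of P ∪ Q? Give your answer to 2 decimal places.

34.00

By inclusion–exclusion:
Individual areas: |P| = 24, |Q| = 14.
|P∩Q|: x∈[1,3], y∈[5,7] → 2·2 = 4.
|P ∪ Q| = 38 − 4 = 34.00.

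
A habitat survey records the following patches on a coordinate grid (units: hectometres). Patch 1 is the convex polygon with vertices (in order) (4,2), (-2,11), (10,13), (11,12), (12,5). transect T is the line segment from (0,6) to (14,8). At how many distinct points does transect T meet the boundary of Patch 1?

The segment meets the boundary at (11.62,7.66), (1.217,6.174).

2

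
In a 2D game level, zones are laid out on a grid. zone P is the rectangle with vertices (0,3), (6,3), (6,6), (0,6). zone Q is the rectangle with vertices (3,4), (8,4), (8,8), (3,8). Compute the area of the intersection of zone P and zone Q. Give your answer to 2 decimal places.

6.00

|zone P∩zone Q|: x∈[3,6], y∈[4,6] → 3·2 = 6.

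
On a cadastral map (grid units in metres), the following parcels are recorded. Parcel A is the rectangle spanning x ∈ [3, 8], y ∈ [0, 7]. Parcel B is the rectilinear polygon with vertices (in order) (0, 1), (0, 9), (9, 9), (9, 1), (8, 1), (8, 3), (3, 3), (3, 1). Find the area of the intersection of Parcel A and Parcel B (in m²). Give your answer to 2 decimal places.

20.00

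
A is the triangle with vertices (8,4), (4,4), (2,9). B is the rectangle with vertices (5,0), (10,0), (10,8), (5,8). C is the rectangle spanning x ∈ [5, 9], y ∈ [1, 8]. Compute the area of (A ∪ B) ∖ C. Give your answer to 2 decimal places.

18.25

|A ∪ B| = 46.25.
|(A ∪ B) ∩ C| = 28.
|(A ∪ B) ∖ C| = 46.25 − 28 = 18.25.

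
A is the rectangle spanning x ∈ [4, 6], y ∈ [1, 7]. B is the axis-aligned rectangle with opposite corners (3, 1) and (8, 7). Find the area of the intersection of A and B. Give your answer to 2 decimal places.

12.00

|A∩B|: x∈[4,6], y∈[1,7] → 2·6 = 12.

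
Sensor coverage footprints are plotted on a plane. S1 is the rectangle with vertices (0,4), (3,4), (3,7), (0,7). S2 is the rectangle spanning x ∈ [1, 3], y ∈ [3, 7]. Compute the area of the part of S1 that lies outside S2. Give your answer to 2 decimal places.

3.00

|S1∩S2|: x∈[1,3], y∈[4,7] → 2·3 = 6.
|S1| = 9.
|S1 ∖ S2| = |S1| − |S1∩S2| = 9 − 6 = 3.00.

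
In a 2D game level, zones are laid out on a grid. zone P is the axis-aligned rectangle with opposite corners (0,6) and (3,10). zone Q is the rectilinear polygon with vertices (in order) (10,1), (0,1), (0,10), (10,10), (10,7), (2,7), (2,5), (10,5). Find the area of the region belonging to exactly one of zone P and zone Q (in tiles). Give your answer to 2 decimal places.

|zone P| = 12, |zone Q| = 74, |zone P∩zone Q| = 11.
|zone P △ zone Q| = |zone P| + |zone Q| − 2·|zone P∩zone Q| = 12 + 74 − 22 = 64.00.

64.00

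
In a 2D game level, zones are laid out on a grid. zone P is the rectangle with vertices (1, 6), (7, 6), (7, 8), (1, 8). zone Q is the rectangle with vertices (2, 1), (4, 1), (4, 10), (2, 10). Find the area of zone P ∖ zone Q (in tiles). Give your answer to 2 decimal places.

8.00

|zone P∩zone Q|: x∈[2,4], y∈[6,8] → 2·2 = 4.
|zone P| = 12.
|zone P ∖ zone Q| = |zone P| − |zone P∩zone Q| = 12 − 4 = 8.00.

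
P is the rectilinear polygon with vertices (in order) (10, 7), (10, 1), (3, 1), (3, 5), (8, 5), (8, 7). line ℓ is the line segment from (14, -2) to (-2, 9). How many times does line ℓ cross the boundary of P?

The segment meets the boundary at (3.818,5), (9.636,1).

2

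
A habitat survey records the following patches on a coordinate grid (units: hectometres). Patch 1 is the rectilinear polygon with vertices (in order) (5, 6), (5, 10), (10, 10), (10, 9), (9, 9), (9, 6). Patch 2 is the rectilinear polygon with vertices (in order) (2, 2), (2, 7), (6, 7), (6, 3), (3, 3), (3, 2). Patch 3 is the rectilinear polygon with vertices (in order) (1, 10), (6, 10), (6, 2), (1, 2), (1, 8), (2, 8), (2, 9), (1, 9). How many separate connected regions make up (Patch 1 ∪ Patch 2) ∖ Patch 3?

1

(Patch 1 ∪ Patch 2) ∖ Patch 3 is a single connected region.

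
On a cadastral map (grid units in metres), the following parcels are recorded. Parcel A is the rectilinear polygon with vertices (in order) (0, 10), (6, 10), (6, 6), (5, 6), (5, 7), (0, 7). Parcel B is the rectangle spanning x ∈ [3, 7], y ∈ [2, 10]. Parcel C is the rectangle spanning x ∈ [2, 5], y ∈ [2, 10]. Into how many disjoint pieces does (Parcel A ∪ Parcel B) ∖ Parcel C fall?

2

(Parcel A ∪ Parcel B) ∖ Parcel C splits into 2 disjoint pieces (area 16, area 6).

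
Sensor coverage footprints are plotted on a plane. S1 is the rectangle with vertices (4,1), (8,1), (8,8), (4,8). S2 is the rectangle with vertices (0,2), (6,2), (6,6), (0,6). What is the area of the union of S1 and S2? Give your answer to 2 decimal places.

44.00

By inclusion–exclusion:
Individual areas: |S1| = 28, |S2| = 24.
|S1∩S2|: x∈[4,6], y∈[2,6] → 2·4 = 8.
|S1 ∪ S2| = 52 − 8 = 44.00.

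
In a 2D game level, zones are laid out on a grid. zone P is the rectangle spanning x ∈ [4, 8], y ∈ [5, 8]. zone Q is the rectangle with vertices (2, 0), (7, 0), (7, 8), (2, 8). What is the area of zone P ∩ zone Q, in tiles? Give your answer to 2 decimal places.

|zone P∩zone Q|: x∈[4,7], y∈[5,8] → 3·3 = 9.

9.00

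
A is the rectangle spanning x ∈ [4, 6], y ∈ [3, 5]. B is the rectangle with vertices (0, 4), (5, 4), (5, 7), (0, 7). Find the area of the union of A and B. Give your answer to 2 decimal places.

By inclusion–exclusion:
Individual areas: |A| = 4, |B| = 15.
|A∩B|: x∈[4,5], y∈[4,5] → 1·1 = 1.
|A ∪ B| = 19 − 1 = 18.00.

18.00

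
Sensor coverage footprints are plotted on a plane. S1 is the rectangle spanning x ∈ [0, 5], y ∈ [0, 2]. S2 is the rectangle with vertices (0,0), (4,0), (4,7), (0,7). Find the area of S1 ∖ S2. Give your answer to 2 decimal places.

|S1∩S2|: x∈[0,4], y∈[0,2] → 4·2 = 8.
|S1| = 10.
|S1 ∖ S2| = |S1| − |S1∩S2| = 10 − 8 = 2.00.

2.00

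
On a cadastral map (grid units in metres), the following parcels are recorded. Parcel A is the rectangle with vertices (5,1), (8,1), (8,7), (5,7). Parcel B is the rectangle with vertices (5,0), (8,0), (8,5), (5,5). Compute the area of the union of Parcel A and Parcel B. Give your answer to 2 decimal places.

21.00

By inclusion–exclusion:
Individual areas: |Parcel A| = 18, |Parcel B| = 15.
|Parcel A∩Parcel B|: x∈[5,8], y∈[1,5] → 3·4 = 12.
|Parcel A ∪ Parcel B| = 33 − 12 = 21.00.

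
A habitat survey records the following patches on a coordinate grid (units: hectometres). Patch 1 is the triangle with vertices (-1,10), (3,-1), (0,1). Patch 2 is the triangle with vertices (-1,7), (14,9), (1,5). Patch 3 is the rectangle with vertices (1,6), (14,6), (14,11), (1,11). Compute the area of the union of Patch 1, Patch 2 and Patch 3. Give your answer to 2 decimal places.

By inclusion–exclusion:
Individual areas: |Patch 1| = 12.5, |Patch 2| = 17, |Patch 3| = 65.
|Patch 1∩Patch 2| = 0.9409.
|Patch 1∩Patch 3| = 0.
|Patch 2∩Patch 3| = 13.1083.
|Patch 1∩Patch 2∩Patch 3| = 0.
|Patch 1 ∪ Patch 2 ∪ Patch 3| = 94.5 − 14.0493 + 0 = 80.45.

80.45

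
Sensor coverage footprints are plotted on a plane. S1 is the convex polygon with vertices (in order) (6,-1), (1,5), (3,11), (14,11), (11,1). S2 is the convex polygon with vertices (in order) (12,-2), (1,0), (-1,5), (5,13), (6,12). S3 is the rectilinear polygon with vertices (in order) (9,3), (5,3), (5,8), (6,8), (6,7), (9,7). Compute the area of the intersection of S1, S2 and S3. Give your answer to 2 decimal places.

The intersection is the polygon with vertices (9,5), (9,3), (5,3), (5,8), (6,8), (6,7), (8.143,7).
By the shoelace formula its area is 16.14.

16.14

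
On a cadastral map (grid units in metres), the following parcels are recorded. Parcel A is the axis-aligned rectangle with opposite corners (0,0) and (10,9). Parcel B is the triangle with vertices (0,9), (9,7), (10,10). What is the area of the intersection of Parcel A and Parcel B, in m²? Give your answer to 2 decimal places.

9.67

The intersection is the polygon with vertices (9.667,9), (9,7), (0,9).
By the shoelace formula its area is 9.67.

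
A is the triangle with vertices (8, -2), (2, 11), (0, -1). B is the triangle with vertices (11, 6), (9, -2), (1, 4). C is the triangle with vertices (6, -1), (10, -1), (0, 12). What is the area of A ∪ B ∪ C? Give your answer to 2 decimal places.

77.33

By inclusion–exclusion:
Individual areas: |A| = 49, |B| = 38, |C| = 26.
|A∩B| = 11.9045.
|A∩C| = 14.9254.
|B∩C| = 15.9232.
|A∩B∩C| = 7.0837.
|A ∪ B ∪ C| = 113 − 42.7532 + 7.0837 = 77.33.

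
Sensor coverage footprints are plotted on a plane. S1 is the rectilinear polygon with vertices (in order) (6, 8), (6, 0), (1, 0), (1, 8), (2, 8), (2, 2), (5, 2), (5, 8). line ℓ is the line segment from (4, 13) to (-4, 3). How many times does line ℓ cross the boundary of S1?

The segment lies entirely outside S1 and never meets its boundary.

0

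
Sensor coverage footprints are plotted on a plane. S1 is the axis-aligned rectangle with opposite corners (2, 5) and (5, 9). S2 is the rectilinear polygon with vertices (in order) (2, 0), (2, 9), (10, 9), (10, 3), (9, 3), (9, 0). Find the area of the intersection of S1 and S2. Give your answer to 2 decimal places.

The intersection is the polygon with vertices (5,5), (2,5), (2,9), (5,9).
By the shoelace formula its area is 12.00.

12.00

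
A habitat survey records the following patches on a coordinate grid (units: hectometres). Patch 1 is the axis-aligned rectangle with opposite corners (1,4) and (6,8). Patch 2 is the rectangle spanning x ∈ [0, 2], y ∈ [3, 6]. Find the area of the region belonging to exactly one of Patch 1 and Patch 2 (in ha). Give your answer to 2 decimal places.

|Patch 1∩Patch 2|: x∈[1,2], y∈[4,6] → 1·2 = 2.
|Patch 1 △ Patch 2| = |Patch 1| + |Patch 2| − 2·|Patch 1∩Patch 2| = 20 + 6 − 4 = 22.00.

22.00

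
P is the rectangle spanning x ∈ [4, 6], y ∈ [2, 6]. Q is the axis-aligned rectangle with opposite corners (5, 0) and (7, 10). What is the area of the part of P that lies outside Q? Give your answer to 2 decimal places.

|P∩Q|: x∈[5,6], y∈[2,6] → 1·4 = 4.
|P| = 8.
|P ∖ Q| = |P| − |P∩Q| = 8 − 4 = 4.00.

4.00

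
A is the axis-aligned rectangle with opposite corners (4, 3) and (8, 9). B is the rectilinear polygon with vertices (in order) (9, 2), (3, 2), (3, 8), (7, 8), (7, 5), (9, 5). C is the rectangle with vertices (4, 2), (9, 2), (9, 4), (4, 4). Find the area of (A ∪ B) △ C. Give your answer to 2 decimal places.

27.00

|A ∪ B| = 37.
|(A ∪ B) ∩ C| = 10.
|(A ∪ B) △ C| = 37 + 10 − 20 = 27.00.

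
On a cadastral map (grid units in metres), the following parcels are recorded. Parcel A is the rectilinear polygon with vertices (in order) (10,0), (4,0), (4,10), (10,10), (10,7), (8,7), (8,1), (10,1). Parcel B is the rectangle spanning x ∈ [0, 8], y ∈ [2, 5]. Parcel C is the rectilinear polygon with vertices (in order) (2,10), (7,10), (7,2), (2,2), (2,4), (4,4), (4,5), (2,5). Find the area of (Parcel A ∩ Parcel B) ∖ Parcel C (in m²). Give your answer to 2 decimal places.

|Parcel A ∩ Parcel B| = 12.
|(Parcel A ∩ Parcel B) ∩ Parcel C| = 9.
|(Parcel A ∩ Parcel B) ∖ Parcel C| = 12 − 9 = 3.00.

3.00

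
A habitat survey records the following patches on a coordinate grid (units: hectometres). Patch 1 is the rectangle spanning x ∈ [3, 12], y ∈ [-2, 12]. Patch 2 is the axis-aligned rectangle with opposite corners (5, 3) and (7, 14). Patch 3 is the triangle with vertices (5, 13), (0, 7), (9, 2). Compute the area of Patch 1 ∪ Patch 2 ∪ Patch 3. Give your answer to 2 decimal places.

138.32

By inclusion–exclusion:
Individual areas: |Patch 1| = 126, |Patch 2| = 22, |Patch 3| = 39.5.
|Patch 1∩Patch 2|: x∈[5,7], y∈[3,12] → 2·9 = 18.
|Patch 1∩Patch 3| = 31.0015.
|Patch 2∩Patch 3| = 13.1667.
|Patch 1∩Patch 2∩Patch 3| = 12.9848.
|Patch 1 ∪ Patch 2 ∪ Patch 3| = 187.5 − 62.1682 + 12.9848 = 138.32.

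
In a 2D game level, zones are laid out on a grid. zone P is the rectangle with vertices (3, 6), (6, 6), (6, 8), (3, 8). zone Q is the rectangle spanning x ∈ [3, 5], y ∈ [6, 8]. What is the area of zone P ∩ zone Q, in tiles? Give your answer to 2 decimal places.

|zone P∩zone Q|: x∈[3,5], y∈[6,8] → 2·2 = 4.

4.00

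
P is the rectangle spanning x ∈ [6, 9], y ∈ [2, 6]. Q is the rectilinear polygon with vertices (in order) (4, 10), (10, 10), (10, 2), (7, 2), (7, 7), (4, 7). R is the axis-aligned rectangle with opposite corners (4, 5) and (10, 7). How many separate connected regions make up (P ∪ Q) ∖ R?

(P ∪ Q) ∖ R splits into 2 disjoint pieces (area 12, area 18).

2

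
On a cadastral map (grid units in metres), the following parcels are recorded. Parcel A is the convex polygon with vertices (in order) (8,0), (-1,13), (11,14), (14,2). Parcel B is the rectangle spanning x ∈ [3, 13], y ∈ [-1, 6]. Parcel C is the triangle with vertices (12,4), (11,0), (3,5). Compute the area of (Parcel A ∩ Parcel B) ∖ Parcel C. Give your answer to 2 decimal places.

21.61

|Parcel A ∩ Parcel B| = 38.2949.
|(Parcel A ∩ Parcel B) ∩ Parcel C| = 16.6806.
|(Parcel A ∩ Parcel B) ∖ Parcel C| = 38.2949 − 16.6806 = 21.61.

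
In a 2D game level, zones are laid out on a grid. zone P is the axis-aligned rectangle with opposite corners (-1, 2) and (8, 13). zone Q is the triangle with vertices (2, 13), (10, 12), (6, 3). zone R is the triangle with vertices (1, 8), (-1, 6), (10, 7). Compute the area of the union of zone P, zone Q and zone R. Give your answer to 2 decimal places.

104.15

By inclusion–exclusion:
Individual areas: |zone P| = 99, |zone Q| = 38, |zone R| = 10.
|zone P∩zone Q| = 33.25.
|zone P∩zone R| = 9.596.
|zone Q∩zone R| = 2.7033.
|zone P∩zone Q∩zone R| = 2.7033.
|zone P ∪ zone Q ∪ zone R| = 147 − 45.5493 + 2.7033 = 104.15.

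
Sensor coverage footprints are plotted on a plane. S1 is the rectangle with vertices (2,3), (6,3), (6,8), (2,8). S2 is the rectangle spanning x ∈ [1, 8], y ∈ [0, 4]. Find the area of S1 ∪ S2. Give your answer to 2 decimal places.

44.00

By inclusion–exclusion:
Individual areas: |S1| = 20, |S2| = 28.
|S1∩S2|: x∈[2,6], y∈[3,4] → 4·1 = 4.
|S1 ∪ S2| = 48 − 4 = 44.00.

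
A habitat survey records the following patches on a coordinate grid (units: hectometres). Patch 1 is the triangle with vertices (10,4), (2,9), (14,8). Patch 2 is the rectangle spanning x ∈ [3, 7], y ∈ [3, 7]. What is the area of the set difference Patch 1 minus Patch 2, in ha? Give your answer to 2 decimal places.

|Patch 1| = 26, |Patch 1∩Patch 2| = 1.0125.
|Patch 1 ∖ Patch 2| = |Patch 1| − |Patch 1∩Patch 2| = 26 − 1.0125 = 24.99.

24.99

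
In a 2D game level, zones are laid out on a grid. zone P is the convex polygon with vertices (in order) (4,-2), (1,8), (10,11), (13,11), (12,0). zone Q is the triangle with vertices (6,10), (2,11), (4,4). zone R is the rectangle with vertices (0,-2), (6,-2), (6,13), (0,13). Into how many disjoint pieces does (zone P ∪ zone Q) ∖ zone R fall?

(zone P ∪ zone Q) ∖ zone R is a single connected region.

1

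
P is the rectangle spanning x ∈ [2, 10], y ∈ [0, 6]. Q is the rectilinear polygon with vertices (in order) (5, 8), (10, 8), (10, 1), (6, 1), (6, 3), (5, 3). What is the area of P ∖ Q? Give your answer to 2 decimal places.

25.00

|P| = 48, |P∩Q| = 23.
|P ∖ Q| = |P| − |P∩Q| = 48 − 23 = 25.00.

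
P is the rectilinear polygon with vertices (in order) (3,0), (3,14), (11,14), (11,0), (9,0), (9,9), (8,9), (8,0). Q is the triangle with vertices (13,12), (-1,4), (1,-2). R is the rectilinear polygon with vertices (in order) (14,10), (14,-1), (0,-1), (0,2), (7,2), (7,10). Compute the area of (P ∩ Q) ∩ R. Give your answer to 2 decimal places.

|P ∩ Q| = 26.3214.
|(P ∩ Q) ∩ R| = 7.82.

7.82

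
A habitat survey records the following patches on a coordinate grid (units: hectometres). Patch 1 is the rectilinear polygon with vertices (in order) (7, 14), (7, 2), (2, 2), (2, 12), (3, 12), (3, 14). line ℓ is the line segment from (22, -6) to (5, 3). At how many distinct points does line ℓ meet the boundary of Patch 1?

The segment meets the boundary at (6.889,2).

1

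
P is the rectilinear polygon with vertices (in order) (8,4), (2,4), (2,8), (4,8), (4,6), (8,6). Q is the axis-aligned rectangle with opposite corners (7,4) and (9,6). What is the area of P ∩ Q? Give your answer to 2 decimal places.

2.00

The intersection is the polygon with vertices (7,4), (7,6), (8,6), (8,4).
By the shoelace formula its area is 2.00.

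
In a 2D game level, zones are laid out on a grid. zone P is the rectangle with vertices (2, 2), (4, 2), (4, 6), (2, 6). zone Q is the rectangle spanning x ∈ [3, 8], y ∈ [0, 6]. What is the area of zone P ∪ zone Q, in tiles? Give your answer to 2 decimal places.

By inclusion–exclusion:
Individual areas: |zone P| = 8, |zone Q| = 30.
|zone P∩zone Q|: x∈[3,4], y∈[2,6] → 1·4 = 4.
|zone P ∪ zone Q| = 38 − 4 = 34.00.

34.00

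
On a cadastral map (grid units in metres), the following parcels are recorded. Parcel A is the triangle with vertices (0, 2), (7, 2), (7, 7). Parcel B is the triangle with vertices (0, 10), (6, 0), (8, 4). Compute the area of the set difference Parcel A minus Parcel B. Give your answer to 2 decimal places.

|Parcel A| = 17.5, |Parcel A∩Parcel B| = 10.0113.
|Parcel A ∖ Parcel B| = |Parcel A| − |Parcel A∩Parcel B| = 17.5 − 10.0113 = 7.49.

7.49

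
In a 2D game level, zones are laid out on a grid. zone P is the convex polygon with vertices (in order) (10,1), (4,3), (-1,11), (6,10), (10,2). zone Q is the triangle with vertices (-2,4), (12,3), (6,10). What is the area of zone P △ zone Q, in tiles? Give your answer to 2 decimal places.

38.45

|zone P| = 50.5, |zone Q| = 46, |zone P∩zone Q| = 29.0251.
|zone P △ zone Q| = |zone P| + |zone Q| − 2·|zone P∩zone Q| = 50.5 + 46 − 58.0503 = 38.45.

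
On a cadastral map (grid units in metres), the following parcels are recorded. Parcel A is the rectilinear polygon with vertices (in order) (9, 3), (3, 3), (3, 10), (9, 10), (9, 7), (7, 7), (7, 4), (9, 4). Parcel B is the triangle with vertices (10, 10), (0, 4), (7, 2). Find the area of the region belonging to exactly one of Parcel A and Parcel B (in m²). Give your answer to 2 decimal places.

26.79

|Parcel A| = 36, |Parcel B| = 31, |Parcel A∩Parcel B| = 20.106.
|Parcel A △ Parcel B| = |Parcel A| + |Parcel B| − 2·|Parcel A∩Parcel B| = 36 + 31 − 40.2119 = 26.79.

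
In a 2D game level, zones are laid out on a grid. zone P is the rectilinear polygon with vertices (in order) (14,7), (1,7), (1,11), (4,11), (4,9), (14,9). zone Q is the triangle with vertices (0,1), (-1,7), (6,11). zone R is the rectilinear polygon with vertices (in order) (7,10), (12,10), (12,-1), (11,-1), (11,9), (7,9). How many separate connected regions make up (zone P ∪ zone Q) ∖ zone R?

(zone P ∪ zone Q) ∖ zone R splits into 2 disjoint pieces (area 42.6, area 4).

2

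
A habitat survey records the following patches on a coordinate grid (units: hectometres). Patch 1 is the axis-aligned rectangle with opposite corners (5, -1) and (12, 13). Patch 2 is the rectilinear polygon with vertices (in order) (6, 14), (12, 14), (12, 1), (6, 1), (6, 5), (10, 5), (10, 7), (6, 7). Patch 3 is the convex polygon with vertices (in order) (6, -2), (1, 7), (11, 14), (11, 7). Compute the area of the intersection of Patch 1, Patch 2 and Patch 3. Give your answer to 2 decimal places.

37.55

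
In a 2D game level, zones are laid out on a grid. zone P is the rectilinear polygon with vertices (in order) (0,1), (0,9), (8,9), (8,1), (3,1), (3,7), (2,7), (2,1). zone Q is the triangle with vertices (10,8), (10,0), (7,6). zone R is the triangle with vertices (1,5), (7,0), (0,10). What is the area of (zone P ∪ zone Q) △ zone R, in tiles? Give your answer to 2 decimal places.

62.51

|zone P ∪ zone Q| = 68.6667.
|(zone P ∪ zone Q) ∩ zone R| = 9.3286.
|(zone P ∪ zone Q) △ zone R| = 68.6667 + 12.5 − 18.6571 = 62.51.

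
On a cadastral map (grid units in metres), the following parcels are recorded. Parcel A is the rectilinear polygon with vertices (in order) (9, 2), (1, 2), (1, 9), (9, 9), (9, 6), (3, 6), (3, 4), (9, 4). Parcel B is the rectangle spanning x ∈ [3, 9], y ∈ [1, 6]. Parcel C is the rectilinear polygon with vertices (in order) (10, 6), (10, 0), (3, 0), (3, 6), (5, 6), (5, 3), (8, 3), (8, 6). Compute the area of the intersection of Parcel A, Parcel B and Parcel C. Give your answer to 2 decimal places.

9.00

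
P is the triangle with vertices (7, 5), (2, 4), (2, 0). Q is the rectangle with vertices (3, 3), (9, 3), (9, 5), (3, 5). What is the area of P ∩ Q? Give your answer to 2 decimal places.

The intersection is the polygon with vertices (7,5), (5,3), (3,3), (3,4.2).
By the shoelace formula its area is 4.40.

4.40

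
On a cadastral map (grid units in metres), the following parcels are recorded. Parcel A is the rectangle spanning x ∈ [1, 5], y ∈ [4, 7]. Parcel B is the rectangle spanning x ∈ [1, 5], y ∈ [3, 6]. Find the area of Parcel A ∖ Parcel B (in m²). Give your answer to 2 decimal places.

|Parcel A∩Parcel B|: x∈[1,5], y∈[4,6] → 4·2 = 8.
|Parcel A| = 12.
|Parcel A ∖ Parcel B| = |Parcel A| − |Parcel A∩Parcel B| = 12 − 8 = 4.00.

4.00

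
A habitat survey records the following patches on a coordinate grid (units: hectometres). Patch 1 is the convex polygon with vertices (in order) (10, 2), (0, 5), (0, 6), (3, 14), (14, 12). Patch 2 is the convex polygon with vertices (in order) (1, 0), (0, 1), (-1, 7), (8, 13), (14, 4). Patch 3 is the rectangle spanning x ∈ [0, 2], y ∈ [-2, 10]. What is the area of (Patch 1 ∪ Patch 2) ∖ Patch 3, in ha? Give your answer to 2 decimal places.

126.11

|Patch 1 ∪ Patch 2| = 143.1496.
|(Patch 1 ∪ Patch 2) ∩ Patch 3| = 17.0406.
|(Patch 1 ∪ Patch 2) ∖ Patch 3| = 143.1496 − 17.0406 = 126.11.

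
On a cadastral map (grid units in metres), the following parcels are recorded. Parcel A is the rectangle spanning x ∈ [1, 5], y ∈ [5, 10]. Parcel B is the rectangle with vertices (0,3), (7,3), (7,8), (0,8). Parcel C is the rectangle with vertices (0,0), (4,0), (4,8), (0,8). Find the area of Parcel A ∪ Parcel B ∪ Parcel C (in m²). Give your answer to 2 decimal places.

55.00

By inclusion–exclusion:
Individual areas: |Parcel A| = 20, |Parcel B| = 35, |Parcel C| = 32.
|Parcel A∩Parcel B|: x∈[1,5], y∈[5,8] → 4·3 = 12.
|Parcel A∩Parcel C|: x∈[1,4], y∈[5,8] → 3·3 = 9.
|Parcel B∩Parcel C|: x∈[0,4], y∈[3,8] → 4·5 = 20.
|Parcel A∩Parcel B∩Parcel C| = 9.
|Parcel A ∪ Parcel B ∪ Parcel C| = 87 − 41 + 9 = 55.00.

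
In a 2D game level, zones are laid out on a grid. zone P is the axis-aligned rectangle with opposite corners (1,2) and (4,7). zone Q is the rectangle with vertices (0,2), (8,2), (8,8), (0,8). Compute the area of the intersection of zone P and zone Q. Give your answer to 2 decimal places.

15.00

|zone P∩zone Q|: x∈[1,4], y∈[2,7] → 3·5 = 15.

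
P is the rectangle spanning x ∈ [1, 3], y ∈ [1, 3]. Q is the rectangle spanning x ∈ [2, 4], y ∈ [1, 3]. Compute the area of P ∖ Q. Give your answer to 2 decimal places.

|P∩Q|: x∈[2,3], y∈[1,3] → 1·2 = 2.
|P| = 4.
|P ∖ Q| = |P| − |P∩Q| = 4 − 2 = 2.00.

2.00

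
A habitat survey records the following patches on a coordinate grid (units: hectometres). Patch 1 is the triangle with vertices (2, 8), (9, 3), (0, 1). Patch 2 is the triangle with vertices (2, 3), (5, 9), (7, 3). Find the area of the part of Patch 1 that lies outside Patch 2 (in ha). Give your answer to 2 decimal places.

18.48

|Patch 1| = 29.5, |Patch 1∩Patch 2| = 11.0197.
|Patch 1 ∖ Patch 2| = |Patch 1| − |Patch 1∩Patch 2| = 29.5 − 11.0197 = 18.48.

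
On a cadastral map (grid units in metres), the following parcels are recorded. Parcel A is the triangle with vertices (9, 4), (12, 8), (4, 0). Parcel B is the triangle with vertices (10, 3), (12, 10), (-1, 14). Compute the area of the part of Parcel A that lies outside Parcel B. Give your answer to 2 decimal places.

2.37

|Parcel A| = 4, |Parcel A∩Parcel B| = 1.6269.
|Parcel A ∖ Parcel B| = |Parcel A| − |Parcel A∩Parcel B| = 4 − 1.6269 = 2.37.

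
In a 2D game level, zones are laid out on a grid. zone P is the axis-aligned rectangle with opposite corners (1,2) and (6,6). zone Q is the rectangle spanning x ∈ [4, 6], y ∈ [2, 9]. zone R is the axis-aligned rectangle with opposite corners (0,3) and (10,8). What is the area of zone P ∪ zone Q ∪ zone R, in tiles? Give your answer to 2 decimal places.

57.00

By inclusion–exclusion:
Individual areas: |zone P| = 20, |zone Q| = 14, |zone R| = 50.
|zone P∩zone Q|: x∈[4,6], y∈[2,6] → 2·4 = 8.
|zone P∩zone R|: x∈[1,6], y∈[3,6] → 5·3 = 15.
|zone Q∩zone R|: x∈[4,6], y∈[3,8] → 2·5 = 10.
|zone P∩zone Q∩zone R| = 6.
|zone P ∪ zone Q ∪ zone R| = 84 − 33 + 6 = 57.00.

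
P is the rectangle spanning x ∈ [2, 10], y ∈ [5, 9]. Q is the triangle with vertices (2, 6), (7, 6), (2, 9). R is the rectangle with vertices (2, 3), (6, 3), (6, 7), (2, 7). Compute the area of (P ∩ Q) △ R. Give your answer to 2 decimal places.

|P ∩ Q| = 7.5.
|(P ∩ Q) ∩ R| = 3.8667.
|(P ∩ Q) △ R| = 7.5 + 16 − 7.7333 = 15.77.

15.77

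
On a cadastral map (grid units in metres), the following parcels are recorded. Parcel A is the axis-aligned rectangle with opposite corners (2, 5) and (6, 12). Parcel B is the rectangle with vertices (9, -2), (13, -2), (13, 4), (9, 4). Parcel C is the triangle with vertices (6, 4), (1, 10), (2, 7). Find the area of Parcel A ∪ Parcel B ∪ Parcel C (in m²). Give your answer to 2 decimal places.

53.15

By inclusion–exclusion:
Individual areas: |Parcel A| = 28, |Parcel B| = 24, |Parcel C| = 4.5.
|Parcel A∩Parcel B| = 0 (no overlap).
|Parcel A∩Parcel C| = 3.35.
|Parcel B∩Parcel C| = 0.
|Parcel A∩Parcel B∩Parcel C| = 0.
|Parcel A ∪ Parcel B ∪ Parcel C| = 56.5 − 3.35 + 0 = 53.15.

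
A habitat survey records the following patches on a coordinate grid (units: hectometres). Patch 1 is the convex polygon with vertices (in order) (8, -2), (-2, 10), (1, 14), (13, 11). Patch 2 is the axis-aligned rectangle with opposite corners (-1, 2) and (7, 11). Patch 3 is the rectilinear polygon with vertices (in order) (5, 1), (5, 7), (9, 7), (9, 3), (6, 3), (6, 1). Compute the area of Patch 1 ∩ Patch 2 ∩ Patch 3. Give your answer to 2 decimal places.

The intersection is the polygon with vertices (7,3), (6,3), (6,2), (5,2), (5,7), (7,7).
By the shoelace formula its area is 9.00.

9.00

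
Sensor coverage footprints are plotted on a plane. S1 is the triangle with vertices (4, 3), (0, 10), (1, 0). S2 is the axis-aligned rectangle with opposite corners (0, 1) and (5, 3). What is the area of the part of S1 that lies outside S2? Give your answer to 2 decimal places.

12.10

|S1| = 16.5, |S1∩S2| = 4.4.
|S1 ∖ S2| = |S1| − |S1∩S2| = 16.5 − 4.4 = 12.10.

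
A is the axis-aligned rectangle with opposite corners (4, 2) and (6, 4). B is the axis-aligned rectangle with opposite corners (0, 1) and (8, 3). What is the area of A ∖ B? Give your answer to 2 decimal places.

2.00

|A∩B|: x∈[4,6], y∈[2,3] → 2·1 = 2.
|A| = 4.
|A ∖ B| = |A| − |A∩B| = 4 − 2 = 2.00.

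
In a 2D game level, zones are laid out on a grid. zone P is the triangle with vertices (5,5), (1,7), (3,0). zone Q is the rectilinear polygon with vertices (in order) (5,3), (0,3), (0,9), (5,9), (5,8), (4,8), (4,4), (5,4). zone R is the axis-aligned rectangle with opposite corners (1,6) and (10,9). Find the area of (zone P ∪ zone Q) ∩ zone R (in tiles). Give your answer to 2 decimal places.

The region (zone P ∪ zone Q) ∩ zone R is the polygon with vertices (5,9), (5,8), (4,8), (4,6), (1,6), (1,9).
By the shoelace formula its area is 10.00.

10.00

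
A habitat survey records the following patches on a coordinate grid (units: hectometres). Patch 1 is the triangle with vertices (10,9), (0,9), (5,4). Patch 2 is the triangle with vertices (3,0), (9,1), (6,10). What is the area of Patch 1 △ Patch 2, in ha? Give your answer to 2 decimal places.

38.58

|Patch 1| = 25, |Patch 2| = 28.5, |Patch 1∩Patch 2| = 7.4622.
|Patch 1 △ Patch 2| = |Patch 1| + |Patch 2| − 2·|Patch 1∩Patch 2| = 25 + 28.5 − 14.9244 = 38.58.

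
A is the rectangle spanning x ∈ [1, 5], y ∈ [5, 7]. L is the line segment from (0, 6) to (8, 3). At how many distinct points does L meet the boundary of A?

The segment meets the boundary at (2.667,5), (1,5.625).

2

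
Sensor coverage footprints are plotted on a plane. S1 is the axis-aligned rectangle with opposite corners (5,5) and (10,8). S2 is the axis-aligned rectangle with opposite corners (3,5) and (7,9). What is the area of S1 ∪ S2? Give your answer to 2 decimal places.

By inclusion–exclusion:
Individual areas: |S1| = 15, |S2| = 16.
|S1∩S2|: x∈[5,7], y∈[5,8] → 2·3 = 6.
|S1 ∪ S2| = 31 − 6 = 25.00.

25.00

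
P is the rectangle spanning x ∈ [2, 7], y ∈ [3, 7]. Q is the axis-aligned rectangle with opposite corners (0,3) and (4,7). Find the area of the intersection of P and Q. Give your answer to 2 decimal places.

8.00

|P∩Q|: x∈[2,4], y∈[3,7] → 2·4 = 8.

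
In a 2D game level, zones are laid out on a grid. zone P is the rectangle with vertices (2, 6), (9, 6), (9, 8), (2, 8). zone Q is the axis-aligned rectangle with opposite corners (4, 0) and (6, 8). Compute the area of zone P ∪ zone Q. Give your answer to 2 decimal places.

By inclusion–exclusion:
Individual areas: |zone P| = 14, |zone Q| = 16.
|zone P∩zone Q|: x∈[4,6], y∈[6,8] → 2·2 = 4.
|zone P ∪ zone Q| = 30 − 4 = 26.00.

26.00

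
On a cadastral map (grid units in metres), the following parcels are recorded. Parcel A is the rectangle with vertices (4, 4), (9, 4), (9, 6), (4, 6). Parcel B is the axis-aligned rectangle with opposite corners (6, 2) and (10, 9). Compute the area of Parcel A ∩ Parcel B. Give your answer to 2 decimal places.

6.00

|Parcel A∩Parcel B|: x∈[6,9], y∈[4,6] → 3·2 = 6.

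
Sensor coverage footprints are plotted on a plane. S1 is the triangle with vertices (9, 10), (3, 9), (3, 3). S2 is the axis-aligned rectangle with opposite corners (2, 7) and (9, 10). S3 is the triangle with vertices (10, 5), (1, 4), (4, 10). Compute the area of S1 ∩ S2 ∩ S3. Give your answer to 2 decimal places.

The intersection is the polygon with vertices (4.833,9.306), (6.917,7.569), (6.429,7), (3,7), (3,8), (3.546,9.091).
By the shoelace formula its area is 6.53.

6.53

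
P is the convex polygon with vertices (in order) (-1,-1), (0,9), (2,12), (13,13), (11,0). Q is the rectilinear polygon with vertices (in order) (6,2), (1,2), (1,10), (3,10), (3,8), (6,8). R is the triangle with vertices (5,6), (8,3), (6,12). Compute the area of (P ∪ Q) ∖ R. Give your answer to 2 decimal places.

|P ∪ Q| = 155.5.
|(P ∪ Q) ∩ R| = 10.5.
|(P ∪ Q) ∖ R| = 155.5 − 10.5 = 145.00.

145.00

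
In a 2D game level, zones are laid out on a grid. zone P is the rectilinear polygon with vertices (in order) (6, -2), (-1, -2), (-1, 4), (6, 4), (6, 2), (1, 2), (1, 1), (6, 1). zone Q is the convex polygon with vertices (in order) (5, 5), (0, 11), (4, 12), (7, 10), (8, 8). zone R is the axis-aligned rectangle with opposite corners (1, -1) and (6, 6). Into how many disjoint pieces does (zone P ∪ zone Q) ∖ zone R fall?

2

(zone P ∪ zone Q) ∖ zone R splits into 2 disjoint pieces (area 17, area 27.5833).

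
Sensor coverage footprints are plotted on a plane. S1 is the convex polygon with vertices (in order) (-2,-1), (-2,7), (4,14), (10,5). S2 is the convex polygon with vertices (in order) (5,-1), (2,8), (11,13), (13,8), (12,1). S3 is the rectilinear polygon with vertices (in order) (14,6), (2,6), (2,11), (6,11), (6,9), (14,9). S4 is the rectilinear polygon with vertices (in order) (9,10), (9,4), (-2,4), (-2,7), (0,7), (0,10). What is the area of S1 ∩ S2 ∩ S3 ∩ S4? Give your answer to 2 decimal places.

18.65

The intersection is the polygon with vertices (5.6,10), (6,10), (6,9), (7.333,9), (9,6.5), (9,6), (2.667,6), (2,8).
By the shoelace formula its area is 18.65.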